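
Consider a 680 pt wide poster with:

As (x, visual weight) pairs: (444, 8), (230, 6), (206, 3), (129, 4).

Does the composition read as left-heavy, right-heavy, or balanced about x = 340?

left-heavy

Weights sum to 8 + 6 + 3 + 4 = 21.
x: (8·444 + 6·230 + 3·206 + 4·129) / 21 = 6066 / 21 ≈ 288.86
288.9 vs midline 340 → left-heavy.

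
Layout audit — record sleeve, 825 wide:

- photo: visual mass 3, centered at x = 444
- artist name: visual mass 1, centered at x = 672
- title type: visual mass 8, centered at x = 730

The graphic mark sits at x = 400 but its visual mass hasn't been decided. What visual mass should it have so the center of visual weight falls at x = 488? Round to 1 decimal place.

Fixed elements: Σw = 3 + 1 + 8 = 12, Σw·x = 3·444 + 1·672 + 8·730 = 7844.
For the centroid to hit 488: (7844 + w·400) / (12 + w) = 488.
Solving: w = (488·12 − 7844) / (400 − 488) = -1988 / -88 ≈ 22.59.

w ≈ 22.6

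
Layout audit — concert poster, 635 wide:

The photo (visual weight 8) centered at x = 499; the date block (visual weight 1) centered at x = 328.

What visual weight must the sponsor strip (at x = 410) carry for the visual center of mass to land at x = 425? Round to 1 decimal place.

Existing Σw = 9 (8 + 1); existing moment 8·499 + 1·328 = 4320.
Balance at x = 425 requires (4320 + w·410) / (9 + w) = 425.
Rearranging, w·(410 − 425) = 425·9 − 4320 = -495, so w ≈ -495/-15 = 33.00.

w ≈ 33.0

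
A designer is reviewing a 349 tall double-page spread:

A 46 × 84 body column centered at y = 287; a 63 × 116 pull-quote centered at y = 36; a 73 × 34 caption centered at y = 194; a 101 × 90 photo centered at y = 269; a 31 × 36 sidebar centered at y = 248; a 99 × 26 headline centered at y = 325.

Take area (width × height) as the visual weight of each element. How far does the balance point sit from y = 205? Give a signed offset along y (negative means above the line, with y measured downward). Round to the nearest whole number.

≈ 0

Areas → weights: body column 46·84 = 3864, pull-quote 63·116 = 7308, caption 73·34 = 2482, photo 101·90 = 9090, sidebar 31·36 = 1116, headline 99·26 = 2574; Σw = 26434.
Σw·y = 3864·287 + 7308·36 + 2482·194 + 9090·269 + 1116·248 + 2574·325 = 5412092, so ȳ = 5412092/26434 ≈ 204.74.
Against y = 205, that's 204.74 − 205 = -0.26.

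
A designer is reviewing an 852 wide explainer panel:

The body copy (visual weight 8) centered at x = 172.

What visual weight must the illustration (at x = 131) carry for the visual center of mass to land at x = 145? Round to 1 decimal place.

Known: weight 8 with moment 8·172 = 1376.
Set Σw·x/Σw = 145: (1376 + 131w) = 145·(8 + w).
So w = (145·8 − 1376)/(131 − 145) = -216/-14 ≈ 15.43.

w ≈ 15.4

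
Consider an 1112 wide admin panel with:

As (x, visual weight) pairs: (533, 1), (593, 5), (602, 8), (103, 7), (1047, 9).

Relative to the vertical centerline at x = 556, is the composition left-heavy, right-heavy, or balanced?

right-heavy

Weights sum to 1 + 5 + 8 + 7 + 9 = 30.
x-moment: 1·533 + 5·593 + 8·602 + 7·103 + 9·1047 = 18458; centroid 18458/30 ≈ 615.27.
615.3 lies right of the midline 556, so the layout is right-heavy.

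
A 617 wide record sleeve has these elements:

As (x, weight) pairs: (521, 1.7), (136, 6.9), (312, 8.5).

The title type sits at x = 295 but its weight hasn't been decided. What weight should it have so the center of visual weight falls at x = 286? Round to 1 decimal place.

w ≈ 46.1

Fixed elements: Σw = 1.7 + 6.9 + 8.5 = 17.1, Σw·x = 1.7·521 + 6.9·136 + 8.5·312 = 4476.1.
For the centroid to hit 286: (4476.1 + w·295) / (17.1 + w) = 286.
Solving: w = (286·17.1 − 4476.1) / (295 − 286) = 414.5 / 9 ≈ 46.06.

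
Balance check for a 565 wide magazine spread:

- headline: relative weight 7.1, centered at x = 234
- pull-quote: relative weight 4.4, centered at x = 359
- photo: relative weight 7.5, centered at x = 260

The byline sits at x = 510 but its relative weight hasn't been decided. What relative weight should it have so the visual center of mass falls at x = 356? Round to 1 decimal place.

w ≈ 10.2

Known weights sum to 7.1 + 4.4 + 7.5 = 19.0; their moment is 7.1·234 + 4.4·359 + 7.5·260 = 5191.0.
For the centroid to hit 356: (5191.0 + w·510) / (19.0 + w) = 356.
So w = (356·19.0 − 5191.0)/(510 − 356) = 1573.0/154 ≈ 10.21.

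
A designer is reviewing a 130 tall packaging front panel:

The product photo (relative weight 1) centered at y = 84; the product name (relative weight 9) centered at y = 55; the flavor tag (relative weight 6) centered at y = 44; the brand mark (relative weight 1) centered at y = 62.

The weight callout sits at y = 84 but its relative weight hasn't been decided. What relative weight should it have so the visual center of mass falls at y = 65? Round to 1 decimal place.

w ≈ 10.5

Existing Σw = 17 (1 + 9 + 6 + 1); existing moment 1·84 + 9·55 + 6·44 + 1·62 = 905.
Balance at y = 65 requires (905 + w·84) / (17 + w) = 65.
So w = (65·17 − 905)/(84 − 65) = 200/19 ≈ 10.53.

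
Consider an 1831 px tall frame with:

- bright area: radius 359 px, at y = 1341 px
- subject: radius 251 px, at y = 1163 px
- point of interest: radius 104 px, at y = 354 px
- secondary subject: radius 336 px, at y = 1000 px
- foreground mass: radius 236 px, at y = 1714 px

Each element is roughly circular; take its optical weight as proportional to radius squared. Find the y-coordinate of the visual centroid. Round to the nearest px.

y ≈ 1234

Weights ∝ r²: bright area 359² = 128881, subject 251² = 63001, point of interest 104² = 10816, secondary subject 336² = 112896, foreground mass 236² = 55696; Σw = 371290.
y: (128881·1341 + 63001·1163 + 10816·354 + 112896·1000 + 55696·1714) / 371290 = 458287392 / 371290 ≈ 1234.31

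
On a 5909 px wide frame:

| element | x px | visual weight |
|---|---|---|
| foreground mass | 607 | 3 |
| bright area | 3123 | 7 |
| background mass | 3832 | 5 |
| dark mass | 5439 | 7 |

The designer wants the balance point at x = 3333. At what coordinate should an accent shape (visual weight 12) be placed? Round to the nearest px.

With the accent shape, Σw becomes 3 + 7 + 5 + 7 + 12 = 34.
x: need Σw·x = 34·3333 = 113322. Existing = 3·607 + 7·3123 + 5·3832 + 7·5439 = 80915. Remainder 32407 / 12 ≈ 2700.58.

x ≈ 2701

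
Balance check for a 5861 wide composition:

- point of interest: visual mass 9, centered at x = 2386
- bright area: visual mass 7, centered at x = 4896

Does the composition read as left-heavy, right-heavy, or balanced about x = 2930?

right-heavy

Total weight = 9 + 7 = 16.
Σw·x = 9·2386 + 7·4896 = 55746, so x̄ = 55746/16 ≈ 3484.12.
3484.1 vs midline 2930 → right-heavy.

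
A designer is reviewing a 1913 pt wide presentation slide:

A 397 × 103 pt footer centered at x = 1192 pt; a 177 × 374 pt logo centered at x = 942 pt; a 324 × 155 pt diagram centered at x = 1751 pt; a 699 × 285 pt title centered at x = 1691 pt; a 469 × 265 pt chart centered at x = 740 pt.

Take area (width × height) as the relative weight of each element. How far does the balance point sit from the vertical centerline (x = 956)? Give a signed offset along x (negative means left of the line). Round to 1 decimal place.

≈ 349.9 pt

Areas: footer 397·103 = 40891, logo 177·374 = 66198, diagram 324·155 = 50220, title 699·285 = 199215, chart 469·265 = 124285. Total weight = 480809.
x: (40891·1192 + 66198·942 + 50220·1751 + 199215·1691 + 124285·740) / 480809 = 627879273 / 480809 ≈ 1305.88
Difference: 1305.88 − 956 ≈ 349.88.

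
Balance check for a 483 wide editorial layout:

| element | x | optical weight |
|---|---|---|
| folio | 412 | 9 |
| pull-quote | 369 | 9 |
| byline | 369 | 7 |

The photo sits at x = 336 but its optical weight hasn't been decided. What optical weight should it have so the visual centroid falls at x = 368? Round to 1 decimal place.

Existing Σw = 25 (9 + 9 + 7); existing moment 9·412 + 9·369 + 7·369 = 9612.
Balance at x = 368 requires (9612 + w·336) / (25 + w) = 368.
So w = (368·25 − 9612)/(336 − 368) = -412/-32 ≈ 12.88.

w ≈ 12.9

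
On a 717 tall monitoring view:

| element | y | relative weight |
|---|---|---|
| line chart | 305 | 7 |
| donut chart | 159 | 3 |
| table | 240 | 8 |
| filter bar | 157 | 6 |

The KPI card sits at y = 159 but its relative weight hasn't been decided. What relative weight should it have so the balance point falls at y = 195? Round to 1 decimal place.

w ≈ 22.1

Known weights sum to 7 + 3 + 8 + 6 = 24; their moment is 7·305 + 3·159 + 8·240 + 6·157 = 5474.
For the centroid to hit 195: (5474 + w·159) / (24 + w) = 195.
Rearranging, w·(159 − 195) = 195·24 − 5474 = -794, so w ≈ -794/-36 = 22.06.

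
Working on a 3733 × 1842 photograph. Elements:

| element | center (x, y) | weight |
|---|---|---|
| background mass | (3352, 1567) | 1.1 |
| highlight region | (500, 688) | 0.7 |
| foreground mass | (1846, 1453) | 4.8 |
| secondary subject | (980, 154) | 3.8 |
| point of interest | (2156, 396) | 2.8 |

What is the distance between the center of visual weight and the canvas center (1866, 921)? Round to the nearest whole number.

≈ 178

Weights sum to 1.1 + 0.7 + 4.8 + 3.8 + 2.8 = 13.2.
x: (1.1·3352 + 0.7·500 + 4.8·1846 + 3.8·980 + 2.8·2156) / 13.2 = 22658.8 / 13.2 ≈ 1716.58
y: (1.1·1567 + 0.7·688 + 4.8·1453 + 3.8·154 + 2.8·396) / 13.2 = 10873.7 / 13.2 ≈ 823.77
From (1866, 921): dx = -149.42, dy = -97.23, so the distance is √(dx²+dy²) ≈ 178.28.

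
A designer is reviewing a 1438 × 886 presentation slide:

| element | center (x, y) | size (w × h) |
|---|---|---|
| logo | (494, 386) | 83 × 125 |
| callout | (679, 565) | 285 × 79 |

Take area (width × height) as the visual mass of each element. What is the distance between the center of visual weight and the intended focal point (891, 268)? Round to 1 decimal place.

Areas → weights: logo 83·125 = 10375, callout 285·79 = 22515; Σw = 32890.
x-moment: 10375·494 + 22515·679 = 20412935; centroid 20412935/32890 ≈ 620.64.
y-moment: 10375·386 + 22515·565 = 16725725; centroid 16725725/32890 ≈ 508.54.
Offset from (891, 268): Δx ≈ -270.36, Δy ≈ 240.54; distance = √(Δx² + Δy²) ≈ 361.87.

≈ 361.9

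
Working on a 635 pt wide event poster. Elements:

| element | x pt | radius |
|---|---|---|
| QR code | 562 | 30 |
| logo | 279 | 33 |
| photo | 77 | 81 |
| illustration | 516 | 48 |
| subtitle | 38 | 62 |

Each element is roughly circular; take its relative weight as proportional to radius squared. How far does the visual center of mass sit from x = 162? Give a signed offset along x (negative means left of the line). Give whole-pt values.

r² weights: QR code 30² = 900, logo 33² = 1089, photo 81² = 6561, illustration 48² = 2304, subtitle 62² = 3844. Total = 14698.
x: (900·562 + 1089·279 + 6561·77 + 2304·516 + 3844·38) / 14698 = 2649764 / 14698 ≈ 180.28
Against x = 162, that's 180.28 − 162 = 18.28.

≈ 18 pt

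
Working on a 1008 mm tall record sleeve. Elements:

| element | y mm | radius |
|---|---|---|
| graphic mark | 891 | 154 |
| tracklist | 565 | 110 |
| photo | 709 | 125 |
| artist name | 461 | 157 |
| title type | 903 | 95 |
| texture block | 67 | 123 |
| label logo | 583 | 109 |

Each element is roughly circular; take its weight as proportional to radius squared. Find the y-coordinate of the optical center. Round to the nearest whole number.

y ≈ 593

r² weights: graphic mark 154² = 23716, tracklist 110² = 12100, photo 125² = 15625, artist name 157² = 24649, title type 95² = 9025, texture block 123² = 15129, label logo 109² = 11881. Total = 112125.
Σw·y = 23716·891 + 12100·565 + 15625·709 + 24649·461 + 9025·903 + 15129·67 + 11881·583 = 66498611, so ȳ = 66498611/112125 ≈ 593.08.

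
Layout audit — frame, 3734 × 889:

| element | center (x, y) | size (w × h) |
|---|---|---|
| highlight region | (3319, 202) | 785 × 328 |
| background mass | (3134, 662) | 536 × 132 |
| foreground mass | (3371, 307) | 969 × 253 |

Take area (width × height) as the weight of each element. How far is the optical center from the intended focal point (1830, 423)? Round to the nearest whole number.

Taking area as weight: highlight region 785·328 = 257480, background mass 536·132 = 70752, foreground mass 969·253 = 245157. Sum 573389.
x: (257480·3319 + 70752·3134 + 245157·3371) / 573389 = 1902737135 / 573389 ≈ 3318.41
y: (257480·202 + 70752·662 + 245157·307) / 573389 = 174111983 / 573389 ≈ 303.65
From (1830, 423): dx = 1488.41, dy = -119.35, so the distance is √(dx²+dy²) ≈ 1493.18.

≈ 1493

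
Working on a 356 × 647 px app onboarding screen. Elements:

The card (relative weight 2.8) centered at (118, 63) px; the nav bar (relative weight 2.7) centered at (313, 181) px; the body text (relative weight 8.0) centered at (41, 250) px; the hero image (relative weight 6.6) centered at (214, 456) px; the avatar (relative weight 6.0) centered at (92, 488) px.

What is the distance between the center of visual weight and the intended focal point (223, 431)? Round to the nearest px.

Total weight = 2.8 + 2.7 + 8.0 + 6.6 + 6.0 = 26.1.
x: (2.8·118 + 2.7·313 + 8.0·41 + 6.6·214 + 6.0·92) / 26.1 = 3467.9 / 26.1 ≈ 132.87
y: (2.8·63 + 2.7·181 + 8.0·250 + 6.6·456 + 6.0·488) / 26.1 = 8602.7 / 26.1 ≈ 329.61
Offset from (223, 431): Δx ≈ -90.13, Δy ≈ -101.39; distance = √(Δx² + Δy²) ≈ 135.66.

≈ 136 px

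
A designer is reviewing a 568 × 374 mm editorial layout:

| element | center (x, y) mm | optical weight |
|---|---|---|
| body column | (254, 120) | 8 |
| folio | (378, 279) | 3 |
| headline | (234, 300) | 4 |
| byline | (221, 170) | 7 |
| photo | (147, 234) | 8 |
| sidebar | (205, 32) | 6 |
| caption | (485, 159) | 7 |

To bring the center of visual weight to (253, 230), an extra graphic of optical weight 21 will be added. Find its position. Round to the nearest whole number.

(226, 350)

New total weight: (8 + 3 + 4 + 7 + 8 + 6 + 7) + 21 = 64.
x: need Σw·x = 64·253 = 16192. Existing = 8·254 + 3·378 + 4·234 + 7·221 + 8·147 + 6·205 + 7·485 = 11450. Remainder 4742 / 21 ≈ 225.81.
y: need Σw·y = 64·230 = 14720. Existing = 8·120 + 3·279 + 4·300 + 7·170 + 8·234 + 6·32 + 7·159 = 7364. Remainder 7356 / 21 ≈ 350.29.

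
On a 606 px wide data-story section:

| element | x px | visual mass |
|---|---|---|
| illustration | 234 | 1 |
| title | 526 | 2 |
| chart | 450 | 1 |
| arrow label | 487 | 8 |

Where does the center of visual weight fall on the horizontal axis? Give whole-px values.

x ≈ 469

Weights sum to 1 + 2 + 1 + 8 = 12.
Σw·x = 1·234 + 2·526 + 1·450 + 8·487 = 5632, so x̄ = 5632/12 ≈ 469.33.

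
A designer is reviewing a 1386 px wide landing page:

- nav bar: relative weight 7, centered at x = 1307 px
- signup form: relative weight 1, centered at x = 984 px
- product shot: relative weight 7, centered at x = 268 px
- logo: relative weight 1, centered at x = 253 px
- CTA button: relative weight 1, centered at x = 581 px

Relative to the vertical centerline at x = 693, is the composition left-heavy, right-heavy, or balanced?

Weights sum to 7 + 1 + 7 + 1 + 1 = 17.
Σw·x = 7·1307 + 1·984 + 7·268 + 1·253 + 1·581 = 12843, so x̄ = 12843/17 ≈ 755.47.
755.5 lies right of the midline 693, so the layout is right-heavy.

right-heavy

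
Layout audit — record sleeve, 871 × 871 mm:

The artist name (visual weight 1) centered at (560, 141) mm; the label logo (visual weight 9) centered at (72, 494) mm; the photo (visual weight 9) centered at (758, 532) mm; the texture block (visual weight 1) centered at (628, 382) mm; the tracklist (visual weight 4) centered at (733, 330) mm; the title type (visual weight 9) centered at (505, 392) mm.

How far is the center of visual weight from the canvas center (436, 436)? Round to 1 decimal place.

Σw = 1 + 9 + 9 + 1 + 4 + 9 = 33.
x: moment 16135 / weight 33 ≈ 488.94
y: moment 14605 / weight 33 ≈ 442.58
From (436, 436): dx = 52.94, dy = 6.58, so the distance is √(dx²+dy²) ≈ 53.35.

≈ 53.3 mm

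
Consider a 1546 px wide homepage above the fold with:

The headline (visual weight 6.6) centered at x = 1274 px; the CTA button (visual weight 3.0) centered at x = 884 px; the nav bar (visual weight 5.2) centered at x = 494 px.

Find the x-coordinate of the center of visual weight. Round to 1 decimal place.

x ≈ 920.9

Σw = 6.6 + 3.0 + 5.2 = 14.8.
x: (6.6·1274 + 3.0·884 + 5.2·494) / 14.8 = 13629.2 / 14.8 ≈ 920.89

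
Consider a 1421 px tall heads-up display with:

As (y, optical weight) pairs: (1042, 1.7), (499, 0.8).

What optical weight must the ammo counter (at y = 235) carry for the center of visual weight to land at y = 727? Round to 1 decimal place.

w ≈ 0.7

Known weights sum to 1.7 + 0.8 = 2.5; their moment is 1.7·1042 + 0.8·499 = 2170.6.
For the centroid to hit 727: (2170.6 + w·235) / (2.5 + w) = 727.
Rearranging, w·(235 − 727) = 727·2.5 − 2170.6 = -353.1, so w ≈ -353.1/-492 = 0.72.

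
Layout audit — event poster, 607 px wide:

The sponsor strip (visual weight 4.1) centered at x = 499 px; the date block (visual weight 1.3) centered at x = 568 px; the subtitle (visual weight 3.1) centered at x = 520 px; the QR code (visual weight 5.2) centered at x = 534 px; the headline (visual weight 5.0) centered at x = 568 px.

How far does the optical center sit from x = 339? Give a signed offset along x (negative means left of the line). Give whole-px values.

Weights sum to 4.1 + 1.3 + 3.1 + 5.2 + 5.0 = 18.7.
Σw·x = 4.1·499 + 1.3·568 + 3.1·520 + 5.2·534 + 5.0·568 = 10013.1, so x̄ = 10013.1/18.7 ≈ 535.46.
Against x = 339, that's 535.46 − 339 = 196.46.

≈ 196 px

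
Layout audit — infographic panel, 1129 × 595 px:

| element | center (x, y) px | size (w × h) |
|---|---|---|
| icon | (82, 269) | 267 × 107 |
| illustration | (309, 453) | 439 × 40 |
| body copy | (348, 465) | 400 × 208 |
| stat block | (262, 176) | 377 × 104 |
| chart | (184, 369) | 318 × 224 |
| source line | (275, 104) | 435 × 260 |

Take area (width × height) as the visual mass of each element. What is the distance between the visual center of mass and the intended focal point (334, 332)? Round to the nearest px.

≈ 91 px

Areas → weights: icon 267·107 = 28569, illustration 439·40 = 17560, body copy 400·208 = 83200, stat block 377·104 = 39208, chart 318·224 = 71232, source line 435·260 = 113100; Σw = 352869.
x: moment 91203982 / weight 352869 ≈ 258.46
y: moment 99275357 / weight 352869 ≈ 281.34
From (334, 332): dx = -75.54, dy = -50.66, so the distance is √(dx²+dy²) ≈ 90.95.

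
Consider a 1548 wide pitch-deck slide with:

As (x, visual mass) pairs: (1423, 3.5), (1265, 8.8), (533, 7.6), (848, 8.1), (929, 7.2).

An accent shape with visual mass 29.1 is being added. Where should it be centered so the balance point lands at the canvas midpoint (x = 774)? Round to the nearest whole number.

x ≈ 551

New total weight: (3.5 + 8.8 + 7.6 + 8.1 + 7.2) + 29.1 = 64.3.
x: target moment 64.3×774 = 49768.2; current 3.5·1423 + 8.8·1265 + 7.6·533 + 8.1·848 + 7.2·929 = 33720.9; the accent shape supplies 16047.3, so x = 16047.3/29.1 ≈ 551.45.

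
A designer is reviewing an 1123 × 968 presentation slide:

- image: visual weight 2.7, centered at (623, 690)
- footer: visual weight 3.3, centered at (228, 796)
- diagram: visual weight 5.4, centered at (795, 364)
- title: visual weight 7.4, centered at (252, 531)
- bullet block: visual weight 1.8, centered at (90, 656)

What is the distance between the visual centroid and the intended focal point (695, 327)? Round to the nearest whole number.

Total weight = 2.7 + 3.3 + 5.4 + 7.4 + 1.8 = 20.6.
x: (2.7·623 + 3.3·228 + 5.4·795 + 7.4·252 + 1.8·90) / 20.6 = 8754.3 / 20.6 ≈ 424.97
y: (2.7·690 + 3.3·796 + 5.4·364 + 7.4·531 + 1.8·656) / 20.6 = 11565.6 / 20.6 ≈ 561.44
Relative to (695, 327): Δ = (-270.03, 234.44); |Δ| = √(-270.03² + 234.44²) ≈ 357.60.

≈ 358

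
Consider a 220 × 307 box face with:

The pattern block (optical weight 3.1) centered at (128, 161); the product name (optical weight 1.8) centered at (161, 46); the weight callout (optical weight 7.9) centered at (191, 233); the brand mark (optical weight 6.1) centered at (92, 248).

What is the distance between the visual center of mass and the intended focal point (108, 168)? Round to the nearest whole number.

≈ 55

Total weight = 3.1 + 1.8 + 7.9 + 6.1 = 18.9.
x-moment: 3.1·128 + 1.8·161 + 7.9·191 + 6.1·92 = 2756.7; centroid 2756.7/18.9 ≈ 145.86.
y-moment: 3.1·161 + 1.8·46 + 7.9·233 + 6.1·248 = 3935.4; centroid 3935.4/18.9 ≈ 208.22.
Relative to (108, 168): Δ = (37.86, 40.22); |Δ| = √(37.86² + 40.22²) ≈ 55.24.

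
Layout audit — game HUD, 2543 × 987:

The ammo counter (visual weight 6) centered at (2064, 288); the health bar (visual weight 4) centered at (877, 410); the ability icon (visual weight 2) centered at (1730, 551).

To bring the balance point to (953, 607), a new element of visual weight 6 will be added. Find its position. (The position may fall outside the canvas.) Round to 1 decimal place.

New total weight: (6 + 4 + 2) + 6 = 18.
x: need Σw·x = 18·953 = 17154. Existing = 6·2064 + 4·877 + 2·1730 = 19352. Remainder -2198 / 6 ≈ -366.33.
y: need Σw·y = 18·607 = 10926. Existing = 6·288 + 4·410 + 2·551 = 4470. Remainder 6456 / 6 ≈ 1076.00.

(-366.3, 1076.0)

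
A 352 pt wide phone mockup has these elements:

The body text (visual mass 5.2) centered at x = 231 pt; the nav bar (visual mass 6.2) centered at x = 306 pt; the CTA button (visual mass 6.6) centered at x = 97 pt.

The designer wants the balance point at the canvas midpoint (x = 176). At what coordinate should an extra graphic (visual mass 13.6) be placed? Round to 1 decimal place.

x ≈ 134.0

After adding the extra graphic, total weight = 5.2 + 6.2 + 6.6 + 13.6 = 31.6.
Along x: (3738.6 + 13.6·x) / 31.6 = 176 (existing moment 5.2·231 + 6.2·306 + 6.6·97 = 3738.6) ⇒ x = (5561.6 − 3738.6) / 13.6 ≈ 134.04.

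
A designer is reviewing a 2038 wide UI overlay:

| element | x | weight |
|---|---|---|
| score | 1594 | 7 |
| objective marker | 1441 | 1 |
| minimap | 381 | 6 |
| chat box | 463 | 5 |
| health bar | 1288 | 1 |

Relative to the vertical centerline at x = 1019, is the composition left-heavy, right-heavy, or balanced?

left-heavy

Total weight = 7 + 1 + 6 + 5 + 1 = 20.
x: (7·1594 + 1·1441 + 6·381 + 5·463 + 1·1288) / 20 = 18488 / 20 ≈ 924.40
924.4 lies left of the midline 1019, so the layout is left-heavy.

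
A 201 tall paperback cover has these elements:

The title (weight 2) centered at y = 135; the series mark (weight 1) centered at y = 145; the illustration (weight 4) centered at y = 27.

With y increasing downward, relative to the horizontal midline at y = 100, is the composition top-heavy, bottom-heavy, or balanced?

Total weight = 2 + 1 + 4 = 7.
Σw·y = 2·135 + 1·145 + 4·27 = 523, so ȳ = 523/7 ≈ 74.71.
Since 74.7 is above (smaller y than) 100, the composition reads top-heavy.

top-heavy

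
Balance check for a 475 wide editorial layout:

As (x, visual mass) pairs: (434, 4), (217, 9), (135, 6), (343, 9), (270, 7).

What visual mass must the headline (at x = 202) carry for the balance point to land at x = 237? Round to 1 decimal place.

w ≈ 33.7

Existing Σw = 35 (4 + 9 + 6 + 9 + 7); existing moment 4·434 + 9·217 + 6·135 + 9·343 + 7·270 = 9476.
Balance at x = 237 requires (9476 + w·202) / (35 + w) = 237.
So w = (237·35 − 9476)/(202 − 237) = -1181/-35 ≈ 33.74.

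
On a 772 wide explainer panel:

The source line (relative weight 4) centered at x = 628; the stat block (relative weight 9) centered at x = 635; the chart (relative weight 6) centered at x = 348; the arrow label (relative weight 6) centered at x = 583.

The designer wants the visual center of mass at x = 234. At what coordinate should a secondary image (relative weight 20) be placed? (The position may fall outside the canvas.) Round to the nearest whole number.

New total weight: (4 + 9 + 6 + 6) + 20 = 45.
x: need Σw·x = 45·234 = 10530. Existing = 4·628 + 9·635 + 6·348 + 6·583 = 13813. Remainder -3283 / 20 ≈ -164.15.

x ≈ -164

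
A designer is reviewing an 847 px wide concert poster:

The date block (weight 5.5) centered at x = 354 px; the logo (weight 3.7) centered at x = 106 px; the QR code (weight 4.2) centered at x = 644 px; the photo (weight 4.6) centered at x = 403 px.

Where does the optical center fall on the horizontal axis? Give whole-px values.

x ≈ 383

Weights sum to 5.5 + 3.7 + 4.2 + 4.6 = 18.0.
x-moment: 5.5·354 + 3.7·106 + 4.2·644 + 4.6·403 = 6897.8; centroid 6897.8/18.0 ≈ 383.21.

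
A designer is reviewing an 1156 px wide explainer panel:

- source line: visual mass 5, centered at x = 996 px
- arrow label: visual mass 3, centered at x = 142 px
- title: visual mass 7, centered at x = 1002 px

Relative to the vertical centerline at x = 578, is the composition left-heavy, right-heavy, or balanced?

right-heavy

Σw = 5 + 3 + 7 = 15.
x: (5·996 + 3·142 + 7·1002) / 15 = 12420 / 15 ≈ 828.00
Since 828.0 is right of 578, the composition reads right-heavy.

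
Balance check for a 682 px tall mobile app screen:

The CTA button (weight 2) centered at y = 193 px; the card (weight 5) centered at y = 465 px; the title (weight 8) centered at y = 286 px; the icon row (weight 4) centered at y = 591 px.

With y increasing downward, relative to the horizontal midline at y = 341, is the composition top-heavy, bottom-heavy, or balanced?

bottom-heavy

Total weight = 2 + 5 + 8 + 4 = 19.
y: (2·193 + 5·465 + 8·286 + 4·591) / 19 = 7363 / 19 ≈ 387.53
387.5 lies below (larger y than) the midline 341, so the layout is bottom-heavy.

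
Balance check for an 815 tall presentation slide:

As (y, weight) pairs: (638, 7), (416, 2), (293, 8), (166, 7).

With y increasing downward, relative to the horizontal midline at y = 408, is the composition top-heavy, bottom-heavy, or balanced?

Σw = 7 + 2 + 8 + 7 = 24.
y-moment: 7·638 + 2·416 + 8·293 + 7·166 = 8804; centroid 8804/24 ≈ 366.83.
366.8 lies above (smaller y than) the midline 408, so the layout is top-heavy.

top-heavy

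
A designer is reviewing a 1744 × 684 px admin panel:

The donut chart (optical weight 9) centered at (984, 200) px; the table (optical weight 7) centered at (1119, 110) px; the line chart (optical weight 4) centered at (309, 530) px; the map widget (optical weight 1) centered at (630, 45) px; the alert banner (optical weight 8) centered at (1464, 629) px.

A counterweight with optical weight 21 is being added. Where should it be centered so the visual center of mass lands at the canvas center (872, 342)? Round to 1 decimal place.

(634.9, 349.2)

After adding the counterweight, total weight = 9 + 7 + 4 + 1 + 8 + 21 = 50.
x: target moment 50×872 = 43600; current 9·984 + 7·1119 + 4·309 + 1·630 + 8·1464 = 30267; the counterweight supplies 13333, so x = 13333/21 ≈ 634.90.
y: target moment 50×342 = 17100; current 9·200 + 7·110 + 4·530 + 1·45 + 8·629 = 9767; the counterweight supplies 7333, so y = 7333/21 ≈ 349.19.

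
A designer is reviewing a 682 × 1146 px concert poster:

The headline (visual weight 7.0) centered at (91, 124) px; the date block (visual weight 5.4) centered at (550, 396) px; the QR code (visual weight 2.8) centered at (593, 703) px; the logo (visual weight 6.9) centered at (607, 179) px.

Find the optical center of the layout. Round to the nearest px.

(428, 281)

Σw = 7.0 + 5.4 + 2.8 + 6.9 = 22.1.
x: (7.0·91 + 5.4·550 + 2.8·593 + 6.9·607) / 22.1 = 9455.7 / 22.1 ≈ 427.86
y: (7.0·124 + 5.4·396 + 2.8·703 + 6.9·179) / 22.1 = 6209.9 / 22.1 ≈ 280.99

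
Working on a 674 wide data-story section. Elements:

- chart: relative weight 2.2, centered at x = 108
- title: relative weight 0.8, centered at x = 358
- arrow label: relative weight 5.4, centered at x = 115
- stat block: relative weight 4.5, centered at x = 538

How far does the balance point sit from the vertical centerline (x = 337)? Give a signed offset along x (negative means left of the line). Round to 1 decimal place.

Σw = 2.2 + 0.8 + 5.4 + 4.5 = 12.9.
x: (2.2·108 + 0.8·358 + 5.4·115 + 4.5·538) / 12.9 = 3566.0 / 12.9 ≈ 276.43
Against x = 337, that's 276.43 − 337 = -60.57.

≈ -60.6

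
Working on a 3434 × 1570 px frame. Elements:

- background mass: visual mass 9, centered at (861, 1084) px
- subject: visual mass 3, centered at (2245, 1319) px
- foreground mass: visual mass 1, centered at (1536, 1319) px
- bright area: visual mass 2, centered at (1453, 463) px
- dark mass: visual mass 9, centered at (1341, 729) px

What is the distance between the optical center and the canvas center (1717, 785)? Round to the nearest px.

Σw = 9 + 3 + 1 + 2 + 9 = 24.
Σw·x = 9·861 + 3·2245 + 1·1536 + 2·1453 + 9·1341 = 30995, so x̄ = 30995/24 ≈ 1291.46.
Σw·y = 9·1084 + 3·1319 + 1·1319 + 2·463 + 9·729 = 22519, so ȳ = 22519/24 ≈ 938.29.
Offset from (1717, 785): Δx ≈ -425.54, Δy ≈ 153.29; distance = √(Δx² + Δy²) ≈ 452.31.

≈ 452 px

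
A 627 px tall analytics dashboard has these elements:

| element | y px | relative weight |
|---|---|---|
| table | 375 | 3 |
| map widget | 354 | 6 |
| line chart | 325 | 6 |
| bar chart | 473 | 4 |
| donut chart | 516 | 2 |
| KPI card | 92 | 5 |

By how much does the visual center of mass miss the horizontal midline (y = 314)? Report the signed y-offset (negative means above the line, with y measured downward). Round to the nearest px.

Total weight = 3 + 6 + 6 + 4 + 2 + 5 = 26.
y: moment 8583 / weight 26 ≈ 330.12
Against y = 314, that's 330.12 − 314 = 16.12.

≈ 16 px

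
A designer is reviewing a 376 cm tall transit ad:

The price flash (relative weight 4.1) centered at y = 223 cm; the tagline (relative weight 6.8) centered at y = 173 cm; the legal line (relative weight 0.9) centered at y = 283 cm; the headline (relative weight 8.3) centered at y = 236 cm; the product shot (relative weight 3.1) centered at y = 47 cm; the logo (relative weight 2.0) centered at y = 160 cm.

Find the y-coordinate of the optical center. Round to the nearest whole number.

y ≈ 189

Σw = 4.1 + 6.8 + 0.9 + 8.3 + 3.1 + 2.0 = 25.2.
Σw·y = 4.1·223 + 6.8·173 + 0.9·283 + 8.3·236 + 3.1·47 + 2.0·160 = 4769.9, so ȳ = 4769.9/25.2 ≈ 189.28.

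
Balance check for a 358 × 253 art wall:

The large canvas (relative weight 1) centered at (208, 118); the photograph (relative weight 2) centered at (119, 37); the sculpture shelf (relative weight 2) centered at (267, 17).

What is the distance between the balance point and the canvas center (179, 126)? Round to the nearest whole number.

Weights sum to 1 + 2 + 2 = 5.
x: (1·208 + 2·119 + 2·267) / 5 = 980 / 5 ≈ 196.00
y: (1·118 + 2·37 + 2·17) / 5 = 226 / 5 ≈ 45.20
Relative to (179, 126): Δ = (17.00, -80.80); |Δ| = √(17.00² + -80.80²) ≈ 82.57.

≈ 83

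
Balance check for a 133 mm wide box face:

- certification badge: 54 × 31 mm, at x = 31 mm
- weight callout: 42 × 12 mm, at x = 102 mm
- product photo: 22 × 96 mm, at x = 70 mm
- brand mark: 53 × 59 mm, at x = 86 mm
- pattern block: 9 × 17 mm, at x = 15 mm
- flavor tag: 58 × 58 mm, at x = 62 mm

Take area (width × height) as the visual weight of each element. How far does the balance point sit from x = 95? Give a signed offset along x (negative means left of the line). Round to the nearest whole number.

≈ -28 mm

Areas → weights: certification badge 54·31 = 1674, weight callout 42·12 = 504, product photo 22·96 = 2112, brand mark 53·59 = 3127, pattern block 9·17 = 153, flavor tag 58·58 = 3364; Σw = 10934.
x: moment 730927 / weight 10934 ≈ 66.85
Against x = 95, that's 66.85 − 95 = -28.15.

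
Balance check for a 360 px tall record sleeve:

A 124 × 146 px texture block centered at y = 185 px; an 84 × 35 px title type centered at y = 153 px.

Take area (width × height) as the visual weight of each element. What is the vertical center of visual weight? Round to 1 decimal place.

Areas: texture block 124·146 = 18104, title type 84·35 = 2940. Total weight = 21044.
y-moment: 18104·185 + 2940·153 = 3799060; centroid 3799060/21044 ≈ 180.53.

y ≈ 180.5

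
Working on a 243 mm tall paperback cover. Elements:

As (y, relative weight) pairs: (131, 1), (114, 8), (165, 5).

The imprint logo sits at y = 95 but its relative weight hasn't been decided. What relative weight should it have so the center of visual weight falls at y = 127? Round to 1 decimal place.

Existing Σw = 14 (1 + 8 + 5); existing moment 1·131 + 8·114 + 5·165 = 1868.
Set Σw·y/Σw = 127: (1868 + 95w) = 127·(14 + w).
So w = (127·14 − 1868)/(95 − 127) = -90/-32 ≈ 2.81.

w ≈ 2.8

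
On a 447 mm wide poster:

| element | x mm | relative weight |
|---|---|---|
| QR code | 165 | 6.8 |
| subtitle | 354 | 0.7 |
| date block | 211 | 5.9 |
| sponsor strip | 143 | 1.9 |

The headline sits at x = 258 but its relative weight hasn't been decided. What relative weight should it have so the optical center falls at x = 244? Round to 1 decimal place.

Existing Σw = 15.3 (6.8 + 0.7 + 5.9 + 1.9); existing moment 6.8·165 + 0.7·354 + 5.9·211 + 1.9·143 = 2886.4.
Balance at x = 244 requires (2886.4 + w·258) / (15.3 + w) = 244.
So w = (244·15.3 − 2886.4)/(258 − 244) = 846.8/14 ≈ 60.49.

w ≈ 60.5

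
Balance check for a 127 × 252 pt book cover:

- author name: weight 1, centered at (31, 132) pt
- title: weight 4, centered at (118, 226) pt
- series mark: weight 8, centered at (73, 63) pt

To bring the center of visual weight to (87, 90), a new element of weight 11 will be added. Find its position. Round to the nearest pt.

After adding the new element, total weight = 1 + 4 + 8 + 11 = 24.
x: target moment 24×87 = 2088; current 1·31 + 4·118 + 8·73 = 1087; the new element supplies 1001, so x = 1001/11 ≈ 91.00.
y: target moment 24×90 = 2160; current 1·132 + 4·226 + 8·63 = 1540; the new element supplies 620, so y = 620/11 ≈ 56.36.

(91, 56)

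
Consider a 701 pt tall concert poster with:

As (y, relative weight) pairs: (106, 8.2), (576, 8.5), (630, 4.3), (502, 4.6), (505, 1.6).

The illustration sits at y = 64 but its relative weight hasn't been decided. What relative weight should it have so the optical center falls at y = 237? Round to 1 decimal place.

Fixed elements: Σw = 8.2 + 8.5 + 4.3 + 4.6 + 1.6 = 27.2, Σw·y = 8.2·106 + 8.5·576 + 4.3·630 + 4.6·502 + 1.6·505 = 11591.4.
Balance at y = 237 requires (11591.4 + w·64) / (27.2 + w) = 237.
So w = (237·27.2 − 11591.4)/(64 − 237) = -5145.0/-173 ≈ 29.74.

w ≈ 29.7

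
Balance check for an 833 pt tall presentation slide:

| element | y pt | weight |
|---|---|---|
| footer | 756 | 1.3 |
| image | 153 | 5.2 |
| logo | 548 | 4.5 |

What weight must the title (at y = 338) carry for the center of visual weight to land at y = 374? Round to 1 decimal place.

w ≈ 3.6

Fixed elements: Σw = 1.3 + 5.2 + 4.5 = 11.0, Σw·y = 1.3·756 + 5.2·153 + 4.5·548 = 4244.4.
For the centroid to hit 374: (4244.4 + w·338) / (11.0 + w) = 374.
Solving: w = (374·11.0 − 4244.4) / (338 − 374) = -130.4 / -36 ≈ 3.62.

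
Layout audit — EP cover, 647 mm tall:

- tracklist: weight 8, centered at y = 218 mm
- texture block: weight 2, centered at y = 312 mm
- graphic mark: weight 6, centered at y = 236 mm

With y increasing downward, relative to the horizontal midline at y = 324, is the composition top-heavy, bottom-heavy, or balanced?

top-heavy

Σw = 8 + 2 + 6 = 16.
y: (8·218 + 2·312 + 6·236) / 16 = 3784 / 16 ≈ 236.50
236.5 lies above (smaller y than) the midline 324, so the layout is top-heavy.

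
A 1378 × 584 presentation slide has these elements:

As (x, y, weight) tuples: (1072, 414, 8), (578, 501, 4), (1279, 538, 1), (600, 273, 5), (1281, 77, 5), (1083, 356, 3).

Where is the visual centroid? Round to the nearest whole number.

Total weight = 8 + 4 + 1 + 5 + 5 + 3 = 26.
x-moment: 8·1072 + 4·578 + 1·1279 + 5·600 + 5·1281 + 3·1083 = 24821; centroid 24821/26 ≈ 954.65.
y-moment: 8·414 + 4·501 + 1·538 + 5·273 + 5·77 + 3·356 = 8672; centroid 8672/26 ≈ 333.54.

(955, 334)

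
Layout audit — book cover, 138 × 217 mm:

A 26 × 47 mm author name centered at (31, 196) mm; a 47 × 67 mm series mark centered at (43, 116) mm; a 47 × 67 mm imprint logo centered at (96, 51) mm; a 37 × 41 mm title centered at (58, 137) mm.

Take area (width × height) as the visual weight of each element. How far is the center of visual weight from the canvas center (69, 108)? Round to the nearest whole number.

Areas: author name 26·47 = 1222, series mark 47·67 = 3149, imprint logo 47·67 = 3149, title 37·41 = 1517. Total weight = 9037.
Σw·x = 1222·31 + 3149·43 + 3149·96 + 1517·58 = 563579, so x̄ = 563579/9037 ≈ 62.36.
Σw·y = 1222·196 + 3149·116 + 3149·51 + 1517·137 = 973224, so ȳ = 973224/9037 ≈ 107.69.
From (69, 108): dx = -6.64, dy = -0.31, so the distance is √(dx²+dy²) ≈ 6.64.

≈ 7 mm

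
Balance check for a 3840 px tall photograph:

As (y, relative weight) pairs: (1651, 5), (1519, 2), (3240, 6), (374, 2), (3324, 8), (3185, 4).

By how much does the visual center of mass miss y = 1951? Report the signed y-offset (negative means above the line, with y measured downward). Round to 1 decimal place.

Total weight = 5 + 2 + 6 + 2 + 8 + 4 = 27.
y: moment 70813 / weight 27 ≈ 2622.70
Against y = 1951, that's 2622.70 − 1951 = 671.70.

≈ 671.7 px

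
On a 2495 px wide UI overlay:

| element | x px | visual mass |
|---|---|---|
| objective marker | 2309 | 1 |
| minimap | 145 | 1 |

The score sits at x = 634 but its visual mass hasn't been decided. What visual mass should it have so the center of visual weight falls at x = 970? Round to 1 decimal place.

Existing Σw = 2 (1 + 1); existing moment 1·2309 + 1·145 = 2454.
Set Σw·x/Σw = 970: (2454 + 634w) = 970·(2 + w).
So w = (970·2 − 2454)/(634 − 970) = -514/-336 ≈ 1.53.

w ≈ 1.5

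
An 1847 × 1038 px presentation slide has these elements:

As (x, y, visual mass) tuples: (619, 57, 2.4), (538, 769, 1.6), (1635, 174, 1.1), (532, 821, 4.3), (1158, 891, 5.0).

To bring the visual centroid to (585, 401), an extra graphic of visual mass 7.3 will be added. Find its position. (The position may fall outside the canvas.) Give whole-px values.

After adding the extra graphic, total weight = 2.4 + 1.6 + 1.1 + 4.3 + 5.0 + 7.3 = 21.7.
x: need Σw·x = 21.7·585 = 12694.5. Existing = 2.4·619 + 1.6·538 + 1.1·1635 + 4.3·532 + 5.0·1158 = 12222.5. Remainder 472.0 / 7.3 ≈ 64.66.
y: need Σw·y = 21.7·401 = 8701.7. Existing = 2.4·57 + 1.6·769 + 1.1·174 + 4.3·821 + 5.0·891 = 9543.9. Remainder -842.2 / 7.3 ≈ -115.37.

(65, -115)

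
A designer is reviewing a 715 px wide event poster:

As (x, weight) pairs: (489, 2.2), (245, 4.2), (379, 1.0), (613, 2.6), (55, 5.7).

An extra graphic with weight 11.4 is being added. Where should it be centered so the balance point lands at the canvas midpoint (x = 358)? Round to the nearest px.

After adding the extra graphic, total weight = 2.2 + 4.2 + 1.0 + 2.6 + 5.7 + 11.4 = 27.1.
Along x: (4391.1 + 11.4·x) / 27.1 = 358 (existing moment 2.2·489 + 4.2·245 + 1.0·379 + 2.6·613 + 5.7·55 = 4391.1) ⇒ x = (9701.8 − 4391.1) / 11.4 ≈ 465.85.

x ≈ 466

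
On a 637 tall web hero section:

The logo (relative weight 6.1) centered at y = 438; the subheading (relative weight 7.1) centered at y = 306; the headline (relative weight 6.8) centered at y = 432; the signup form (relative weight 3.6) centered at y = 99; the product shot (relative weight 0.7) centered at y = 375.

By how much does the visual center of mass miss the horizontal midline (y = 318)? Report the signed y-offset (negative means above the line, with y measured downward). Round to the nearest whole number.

≈ 28

Total weight = 6.1 + 7.1 + 6.8 + 3.6 + 0.7 = 24.3.
Σw·y = 6.1·438 + 7.1·306 + 6.8·432 + 3.6·99 + 0.7·375 = 8400.9, so ȳ = 8400.9/24.3 ≈ 345.72.
Against y = 318, that's 345.72 − 318 = 27.72.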